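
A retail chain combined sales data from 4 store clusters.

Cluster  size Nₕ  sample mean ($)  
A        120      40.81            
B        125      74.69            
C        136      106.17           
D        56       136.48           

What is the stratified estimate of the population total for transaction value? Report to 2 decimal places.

36315.45

A: 120·40.81 = 4897.2
B: 125·74.69 = 9336.25
C: 136·106.17 = 14439.12
D: 56·136.48 = 7642.88
τ̂ = Σ Nₕx̄ₕ = 36315.45.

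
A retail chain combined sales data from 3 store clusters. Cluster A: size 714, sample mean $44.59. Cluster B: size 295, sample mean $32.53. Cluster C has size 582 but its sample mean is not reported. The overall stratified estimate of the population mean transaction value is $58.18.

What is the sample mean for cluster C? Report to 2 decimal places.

87.85

Σ Nₕx̄ₕ = N·μ, so 582·x̄_C = 1591·58.18 − (714·44.59 + 295·32.53).
= 92564.38 − 41433.61 = 51130.77.
x̄_C = 51130.77 / 582 = 87.8536... → 87.85.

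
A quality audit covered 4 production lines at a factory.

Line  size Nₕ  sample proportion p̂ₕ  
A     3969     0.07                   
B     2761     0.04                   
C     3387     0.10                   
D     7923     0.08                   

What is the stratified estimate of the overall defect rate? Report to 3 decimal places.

0.075

Wₕ = Nₕ/N with N = 18040: 0.2200, 0.1530, 0.1877, 0.4392.
p̂_st = 0.2200·0.07 + 0.1530·0.04 + 0.1877·0.10 + 0.4392·0.08 ≈ 0.07543... → 0.075.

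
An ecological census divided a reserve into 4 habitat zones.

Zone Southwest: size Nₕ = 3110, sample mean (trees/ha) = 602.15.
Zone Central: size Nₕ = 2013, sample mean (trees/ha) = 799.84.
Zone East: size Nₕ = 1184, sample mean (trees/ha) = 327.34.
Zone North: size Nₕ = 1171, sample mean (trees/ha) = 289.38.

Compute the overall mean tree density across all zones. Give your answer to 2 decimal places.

562.88

x̄_st = (Σ Nₕx̄ₕ) / (Σ Nₕ) = (3110·602.15 + 2013·799.84 + 1184·327.34 + 1171·289.38) / 7478
= 4209198.96 / 7478 = 562.8776... → 562.88.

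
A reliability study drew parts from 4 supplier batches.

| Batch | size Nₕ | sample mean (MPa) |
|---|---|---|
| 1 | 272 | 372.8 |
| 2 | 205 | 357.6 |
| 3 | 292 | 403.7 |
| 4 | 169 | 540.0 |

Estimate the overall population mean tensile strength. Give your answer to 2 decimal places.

409.22

N = 938; weights Wₕ = Nₕ/N = (0.2900, 0.2186, 0.3113, 0.1802).
x̄_st = Σ Wₕ·x̄ₕ = 0.2900·372.8 + 0.2186·357.6 + 0.3113·403.7 + 0.1802·540.0 ≈ 409.2217...
→ 409.22.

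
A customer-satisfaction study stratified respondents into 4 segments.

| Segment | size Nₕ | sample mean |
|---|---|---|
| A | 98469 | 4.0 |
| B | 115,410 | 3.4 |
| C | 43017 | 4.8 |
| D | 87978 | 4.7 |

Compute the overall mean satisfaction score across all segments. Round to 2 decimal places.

4.08

N = 344874; weights Wₕ = Nₕ/N = (0.2855, 0.3346, 0.1247, 0.2551).
x̄_st = Σ Wₕ·x̄ₕ = 0.2855·4.0 + 0.3346·3.4 + 0.1247·4.8 + 0.2551·4.7 ≈ 4.0776...
→ 4.08.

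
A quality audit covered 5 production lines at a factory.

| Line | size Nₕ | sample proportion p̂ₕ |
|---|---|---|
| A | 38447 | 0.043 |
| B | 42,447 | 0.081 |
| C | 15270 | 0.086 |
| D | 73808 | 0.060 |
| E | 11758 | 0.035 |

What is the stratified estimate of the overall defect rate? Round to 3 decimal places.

N = 38447 + 42447 + 15270 + 73808 + 11758 = 181730.
Overall proportion = Σ (Nₕ/N)·p̂ₕ.
Σ Nₕp̂ₕ = 1653.221 + 3438.207 + 1313.22 + 4428.48 + 411.53 = 11244.658.
11244.658 / 181730 = 0.06188... → 0.062.

0.062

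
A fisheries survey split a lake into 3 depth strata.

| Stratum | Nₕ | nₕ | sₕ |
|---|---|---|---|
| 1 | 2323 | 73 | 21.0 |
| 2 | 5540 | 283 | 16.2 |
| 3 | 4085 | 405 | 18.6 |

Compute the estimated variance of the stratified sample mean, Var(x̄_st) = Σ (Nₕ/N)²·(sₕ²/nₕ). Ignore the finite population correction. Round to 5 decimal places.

0.52759

N = 11948; Wₕ = Nₕ/N.
stratum 1: (2323/11948)²·21.0²/73 = 0.22836194
stratum 2: (5540/11948)²·16.2²/283 = 0.19937592
stratum 3: (4085/11948)²·18.6²/405 = 0.09985379
Sum = 0.52759165 → 0.52759.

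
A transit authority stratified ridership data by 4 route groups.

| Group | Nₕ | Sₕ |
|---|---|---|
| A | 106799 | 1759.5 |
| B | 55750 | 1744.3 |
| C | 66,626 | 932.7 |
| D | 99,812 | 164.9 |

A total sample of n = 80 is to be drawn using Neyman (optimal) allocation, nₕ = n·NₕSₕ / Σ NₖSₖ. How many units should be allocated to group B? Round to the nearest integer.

21

A: NₕSₕ = 106799·1759.5 = 187912840.5
B: NₕSₕ = 55750·1744.3 = 97244725
C: NₕSₕ = 66626·932.7 = 62142070.2
D: NₕSₕ = 99812·164.9 = 16458998.8
Σ NₕSₕ = 363758634.5.
n_B = 80·97244725/363758634.5 = 21.387... → 21.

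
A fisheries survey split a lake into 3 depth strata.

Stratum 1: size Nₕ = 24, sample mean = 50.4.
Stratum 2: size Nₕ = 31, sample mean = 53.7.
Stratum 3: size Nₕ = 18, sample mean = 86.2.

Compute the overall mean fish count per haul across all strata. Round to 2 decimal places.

60.63

N = 73; weights Wₕ = Nₕ/N = (0.3288, 0.4247, 0.2466).
x̄_st = Σ Wₕ·x̄ₕ = 0.3288·50.4 + 0.4247·53.7 + 0.2466·86.2 ≈ 60.6288...
→ 60.63.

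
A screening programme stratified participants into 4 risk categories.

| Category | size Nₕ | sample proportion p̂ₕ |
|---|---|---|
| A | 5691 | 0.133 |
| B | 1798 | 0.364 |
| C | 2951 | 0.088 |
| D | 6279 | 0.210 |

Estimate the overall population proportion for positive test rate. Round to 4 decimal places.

0.1788

Wₕ = Nₕ/N with N = 16719: 0.3404, 0.1075, 0.1765, 0.3756.
p̂_st = 0.3404·0.133 + 0.1075·0.364 + 0.1765·0.088 + 0.3756·0.210 ≈ 0.178818... → 0.1788.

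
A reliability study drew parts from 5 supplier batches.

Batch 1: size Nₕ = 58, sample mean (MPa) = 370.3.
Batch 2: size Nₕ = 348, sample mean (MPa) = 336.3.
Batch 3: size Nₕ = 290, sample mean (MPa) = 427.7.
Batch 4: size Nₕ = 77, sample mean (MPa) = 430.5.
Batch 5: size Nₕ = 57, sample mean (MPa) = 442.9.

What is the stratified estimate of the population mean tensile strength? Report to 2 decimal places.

386.67

N = 58 + 348 + 290 + 77 + 57 = 830.
The stratified mean weights each stratum mean by its population share Nₕ/N.
Σ Nₕx̄ₕ = 58·370.3 + 348·336.3 + 290·427.7 + 77·430.5 + 57·442.9 = 21477.4 + 117032.4 + 124033 + 33148.5 + 25245.3 = 320936.6.
Divide by N: 320936.6 / 830 = 386.6706... → 386.67.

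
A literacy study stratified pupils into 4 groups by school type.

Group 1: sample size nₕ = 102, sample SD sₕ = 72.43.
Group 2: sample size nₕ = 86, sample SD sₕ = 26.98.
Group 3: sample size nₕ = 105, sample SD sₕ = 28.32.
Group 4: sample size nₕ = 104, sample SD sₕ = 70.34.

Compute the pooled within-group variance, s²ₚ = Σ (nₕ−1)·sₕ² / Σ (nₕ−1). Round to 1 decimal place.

1: (102−1)·72.43² = 101·5246.1049 = 529856.5949
2: (86−1)·26.98² = 85·727.9204 = 61873.234
3: (105−1)·28.32² = 104·802.0224 = 83410.3296
4: (104−1)·70.34² = 103·4947.7156 = 509614.7068
Numerator = 1184754.8653; denominator = Σ(nₕ−1) = 393.
s²ₚ = 1184754.8653/393 = 3014.643... → 3014.6.

3014.6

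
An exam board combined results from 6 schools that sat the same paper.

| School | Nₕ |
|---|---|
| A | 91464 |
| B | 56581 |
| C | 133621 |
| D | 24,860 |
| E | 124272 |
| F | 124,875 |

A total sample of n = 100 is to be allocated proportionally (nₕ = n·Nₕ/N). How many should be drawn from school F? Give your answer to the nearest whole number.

Share of school F = 124875/555673 = 0.22473.
Allocate 100 × 0.22473 = 22.473... → 22.

22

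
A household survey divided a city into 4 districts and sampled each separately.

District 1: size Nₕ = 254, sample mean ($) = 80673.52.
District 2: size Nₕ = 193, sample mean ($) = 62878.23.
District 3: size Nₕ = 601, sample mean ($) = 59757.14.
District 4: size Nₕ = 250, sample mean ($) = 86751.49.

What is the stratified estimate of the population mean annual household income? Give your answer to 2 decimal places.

N = 254 + 193 + 601 + 250 = 1298.
The stratified mean weights each stratum mean by its population share Nₕ/N.
Σ Nₕx̄ₕ = 254·80673.52 + 193·62878.23 + 601·59757.14 + 250·86751.49 = 20491074.08 + 12135498.39 + 35914041.14 + 21687872.5 = 90228486.11.
Divide by N: 90228486.11 / 1298 = 69513.4716... → 69513.47.

69513.47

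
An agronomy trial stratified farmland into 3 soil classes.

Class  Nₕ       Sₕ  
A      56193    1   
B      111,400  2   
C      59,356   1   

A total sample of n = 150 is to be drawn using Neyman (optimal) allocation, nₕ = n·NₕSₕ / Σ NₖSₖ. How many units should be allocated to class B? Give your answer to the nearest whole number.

A: NₕSₕ = 56193·1 = 56193
B: NₕSₕ = 111400·2 = 222800
C: NₕSₕ = 59356·1 = 59356
Σ NₕSₕ = 338349.
n_B = 150·222800/338349 = 98.774... → 99.

99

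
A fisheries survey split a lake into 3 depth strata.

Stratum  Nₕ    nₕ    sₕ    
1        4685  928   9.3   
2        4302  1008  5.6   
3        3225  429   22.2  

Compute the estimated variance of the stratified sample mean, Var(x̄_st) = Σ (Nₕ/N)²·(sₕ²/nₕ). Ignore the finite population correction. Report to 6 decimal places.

0.097697

N = 12212; Wₕ = Nₕ/N.
stratum 1: (4685/12212)²·9.3²/928 = 0.013717138
stratum 2: (4302/12212)²·5.6²/1008 = 0.003860848
stratum 3: (3225/12212)²·22.2²/429 = 0.080118812
Sum = 0.097696799 → 0.097697.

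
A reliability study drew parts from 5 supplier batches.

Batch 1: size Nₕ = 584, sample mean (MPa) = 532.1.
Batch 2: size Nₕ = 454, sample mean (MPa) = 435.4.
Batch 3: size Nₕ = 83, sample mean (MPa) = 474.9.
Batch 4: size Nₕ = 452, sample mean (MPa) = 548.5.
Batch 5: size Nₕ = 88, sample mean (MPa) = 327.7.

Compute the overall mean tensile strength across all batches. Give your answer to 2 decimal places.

496.44

x̄_st = (Σ Nₕx̄ₕ) / (Σ Nₕ) = (584·532.1 + 454·435.4 + 83·474.9 + 452·548.5 + 88·327.7) / 1661
= 824594.3 / 1661 = 496.4445... → 496.44.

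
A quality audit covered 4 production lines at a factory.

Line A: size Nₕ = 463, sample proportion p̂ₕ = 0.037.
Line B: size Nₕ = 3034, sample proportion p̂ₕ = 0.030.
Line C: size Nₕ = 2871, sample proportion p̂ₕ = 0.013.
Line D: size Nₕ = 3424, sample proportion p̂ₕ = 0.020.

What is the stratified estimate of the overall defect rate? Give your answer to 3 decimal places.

Wₕ = Nₕ/N with N = 9792: 0.0473, 0.3098, 0.2932, 0.3497.
p̂_st = 0.0473·0.037 + 0.3098·0.030 + 0.2932·0.013 + 0.3497·0.020 ≈ 0.02185... → 0.022.

0.022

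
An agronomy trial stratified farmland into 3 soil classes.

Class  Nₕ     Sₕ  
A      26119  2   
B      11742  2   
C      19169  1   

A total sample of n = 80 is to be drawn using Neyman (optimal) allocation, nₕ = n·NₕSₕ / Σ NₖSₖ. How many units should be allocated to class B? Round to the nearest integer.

Σ NₕSₕ = 26119·2 + 11742·2 + 19169·1 = 94891.
Share for B: 23484/94891 = 0.24748.
n_B = 80 × 0.24748 = 19.799... → 20.

20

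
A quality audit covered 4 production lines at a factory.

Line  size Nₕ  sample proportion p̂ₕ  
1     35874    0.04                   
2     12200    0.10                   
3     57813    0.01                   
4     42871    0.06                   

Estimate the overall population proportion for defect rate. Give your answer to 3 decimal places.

0.039

Wₕ = Nₕ/N with N = 148758: 0.2412, 0.0820, 0.3886, 0.2882.
p̂_st = 0.2412·0.04 + 0.0820·0.10 + 0.3886·0.01 + 0.2882·0.06 ≈ 0.03903... → 0.039.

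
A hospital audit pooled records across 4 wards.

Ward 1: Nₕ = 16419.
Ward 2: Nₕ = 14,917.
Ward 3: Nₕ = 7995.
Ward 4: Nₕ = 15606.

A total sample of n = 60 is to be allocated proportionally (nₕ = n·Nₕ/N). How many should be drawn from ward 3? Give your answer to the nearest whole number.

9

Share of ward 3 = 7995/54937 = 0.14553.
Allocate 60 × 0.14553 = 8.732... → 9.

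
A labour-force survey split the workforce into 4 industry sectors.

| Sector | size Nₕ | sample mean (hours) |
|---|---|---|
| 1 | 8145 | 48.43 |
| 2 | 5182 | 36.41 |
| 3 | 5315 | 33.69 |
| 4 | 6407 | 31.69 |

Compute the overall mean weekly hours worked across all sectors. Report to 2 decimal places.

x̄_st = (Σ Nₕx̄ₕ) / (Σ Nₕ) = (8145·48.43 + 5182·36.41 + 5315·33.69 + 6407·31.69) / 25049
= 965239.15 / 25049 = 38.5340... → 38.53.

38.53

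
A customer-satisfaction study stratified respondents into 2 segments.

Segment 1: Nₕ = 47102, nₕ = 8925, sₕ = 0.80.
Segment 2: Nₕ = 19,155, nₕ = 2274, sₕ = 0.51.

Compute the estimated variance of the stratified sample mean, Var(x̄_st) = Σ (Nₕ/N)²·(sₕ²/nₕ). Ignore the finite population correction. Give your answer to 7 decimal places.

N = 66257. Term for each stratum: Wₕ²sₕ²/nₕ.
Var(x̄_st) = 0.0000362399 + 0.0000095598 = 0.0000457997 → 0.0000458.

0.0000458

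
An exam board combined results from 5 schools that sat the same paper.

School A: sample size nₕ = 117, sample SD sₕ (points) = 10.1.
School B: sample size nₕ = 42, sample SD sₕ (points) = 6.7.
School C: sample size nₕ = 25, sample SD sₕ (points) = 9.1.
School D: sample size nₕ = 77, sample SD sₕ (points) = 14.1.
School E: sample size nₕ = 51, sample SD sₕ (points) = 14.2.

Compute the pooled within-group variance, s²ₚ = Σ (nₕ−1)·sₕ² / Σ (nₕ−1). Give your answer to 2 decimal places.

133.07

A: (117−1)·10.1² = 116·102.01 = 11833.16
B: (42−1)·6.7² = 41·44.89 = 1840.49
C: (25−1)·9.1² = 24·82.81 = 1987.44
D: (77−1)·14.1² = 76·198.81 = 15109.56
E: (51−1)·14.2² = 50·201.64 = 10082
Numerator = 40852.65; denominator = Σ(nₕ−1) = 307.
s²ₚ = 40852.65/307 = 133.0705... → 133.07.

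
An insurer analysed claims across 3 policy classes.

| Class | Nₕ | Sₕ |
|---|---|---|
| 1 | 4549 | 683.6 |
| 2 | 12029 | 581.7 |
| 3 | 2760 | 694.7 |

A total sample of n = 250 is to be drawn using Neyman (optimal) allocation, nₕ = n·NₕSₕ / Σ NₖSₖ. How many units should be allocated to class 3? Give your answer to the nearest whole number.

Σ NₕSₕ = 4549·683.6 + 12029·581.7 + 2760·694.7 = 12024337.7.
Share for 3: 1917372/12024337.7 = 0.15946.
n_3 = 250 × 0.15946 = 39.864... → 40.

40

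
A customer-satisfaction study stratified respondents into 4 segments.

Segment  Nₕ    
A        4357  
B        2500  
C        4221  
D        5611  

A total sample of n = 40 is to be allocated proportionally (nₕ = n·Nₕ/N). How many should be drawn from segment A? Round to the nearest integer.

10

N = 4357 + 2500 + 4221 + 5611 = 16689.
n_A = 40·4357/16689 = 10.443... → 10.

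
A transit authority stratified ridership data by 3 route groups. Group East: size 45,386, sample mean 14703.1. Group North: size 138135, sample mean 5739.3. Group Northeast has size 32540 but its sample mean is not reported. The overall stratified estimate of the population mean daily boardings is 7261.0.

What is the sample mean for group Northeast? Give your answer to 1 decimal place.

N = 45386 + 138135 + 32540 = 216061.
Overall total = μ·N = 7261.0·216061 = 1568818921.
Subtract the known strata: 45386·14703.1 + 138135·5739.3 = 1460113102.1.
Remaining total for group Northeast: 1568818921 − 1460113102.1 = 108705818.9.
Divide by its size: 108705818.9 / 32540 = 3340.683... → 3340.7.

3340.7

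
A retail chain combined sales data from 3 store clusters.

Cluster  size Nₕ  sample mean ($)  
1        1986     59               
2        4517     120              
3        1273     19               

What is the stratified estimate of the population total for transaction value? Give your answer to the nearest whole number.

Population total = Σ Nₕ·x̄ₕ (each stratum's size times its mean).
1986·59 + 4517·120 + 1273·19 = 117174 + 542040 + 24187 = 683401.

683401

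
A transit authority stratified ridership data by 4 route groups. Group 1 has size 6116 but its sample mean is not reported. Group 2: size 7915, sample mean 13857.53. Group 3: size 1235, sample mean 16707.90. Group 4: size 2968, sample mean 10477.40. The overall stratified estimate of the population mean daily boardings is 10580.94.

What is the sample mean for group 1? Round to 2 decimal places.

Σ Nₕx̄ₕ = N·μ, so 6116·x̄_1 = 18234·10580.94 − (7915·13857.53 + 1235·16707.90 + 2968·10477.40).
= 192932859.96 − 161413529.65 = 31519330.31.
x̄_1 = 31519330.31 / 6116 = 5153.5857... → 5153.59.

5153.59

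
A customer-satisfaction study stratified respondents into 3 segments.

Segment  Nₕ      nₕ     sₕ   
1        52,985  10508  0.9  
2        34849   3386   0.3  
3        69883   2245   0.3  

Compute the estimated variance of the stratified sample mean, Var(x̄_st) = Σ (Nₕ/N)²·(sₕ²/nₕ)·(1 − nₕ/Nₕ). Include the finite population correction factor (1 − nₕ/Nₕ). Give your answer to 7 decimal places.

N = 157717. Term for each stratum: Wₕ²sₕ²/nₕ·(1−nₕ/Nₕ).
Var(x̄_st) = 0.0000069745 + 0.0000011716 + 0.0000076178 = 0.0000157640 → 0.0000158.

0.0000158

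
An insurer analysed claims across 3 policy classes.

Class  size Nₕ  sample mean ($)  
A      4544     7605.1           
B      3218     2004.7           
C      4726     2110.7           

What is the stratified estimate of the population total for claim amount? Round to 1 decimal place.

50983867.2

A: 4544·7605.1 = 34557574.4
B: 3218·2004.7 = 6451124.6
C: 4726·2110.7 = 9975168.2
τ̂ = Σ Nₕx̄ₕ = 50983867.2.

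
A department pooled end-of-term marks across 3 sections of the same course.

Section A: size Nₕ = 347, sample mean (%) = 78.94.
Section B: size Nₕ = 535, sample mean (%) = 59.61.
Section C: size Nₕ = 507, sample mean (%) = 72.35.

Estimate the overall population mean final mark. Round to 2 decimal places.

x̄_st = (Σ Nₕx̄ₕ) / (Σ Nₕ) = (347·78.94 + 535·59.61 + 507·72.35) / 1389
= 95964.98 / 1389 = 69.0893... → 69.09.

69.09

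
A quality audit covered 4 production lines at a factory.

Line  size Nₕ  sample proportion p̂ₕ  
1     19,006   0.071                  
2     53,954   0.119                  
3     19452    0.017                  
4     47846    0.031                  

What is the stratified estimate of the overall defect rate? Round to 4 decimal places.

0.0683

N = 19006 + 53954 + 19452 + 47846 = 140258.
Overall proportion = Σ (Nₕ/N)·p̂ₕ.
Σ Nₕp̂ₕ = 1349.426 + 6420.526 + 330.684 + 1483.226 = 9583.862.
9583.862 / 140258 = 0.068330... → 0.0683.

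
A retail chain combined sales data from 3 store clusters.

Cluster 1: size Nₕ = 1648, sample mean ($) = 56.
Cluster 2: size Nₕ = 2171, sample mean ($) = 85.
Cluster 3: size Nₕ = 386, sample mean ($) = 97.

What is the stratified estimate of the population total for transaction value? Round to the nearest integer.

314265

1: 1648·56 = 92288
2: 2171·85 = 184535
3: 386·97 = 37442
τ̂ = Σ Nₕx̄ₕ = 314265.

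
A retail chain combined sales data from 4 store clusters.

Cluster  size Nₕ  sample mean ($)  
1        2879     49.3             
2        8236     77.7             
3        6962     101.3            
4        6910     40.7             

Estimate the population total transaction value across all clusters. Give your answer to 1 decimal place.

Population total = Σ Nₕ·x̄ₕ (each stratum's size times its mean).
2879·49.3 + 8236·77.7 + 6962·101.3 + 6910·40.7 = 141934.7 + 639937.2 + 705250.6 + 281237 = 1768359.5.

1768359.5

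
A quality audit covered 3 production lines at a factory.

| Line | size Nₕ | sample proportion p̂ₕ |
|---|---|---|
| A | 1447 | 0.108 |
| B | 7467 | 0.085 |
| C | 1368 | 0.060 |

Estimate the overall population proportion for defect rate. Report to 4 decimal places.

0.0849

Wₕ = Nₕ/N with N = 10282: 0.1407, 0.7262, 0.1330.
p̂_st = 0.1407·0.108 + 0.7262·0.085 + 0.1330·0.060 ≈ 0.084911... → 0.0849.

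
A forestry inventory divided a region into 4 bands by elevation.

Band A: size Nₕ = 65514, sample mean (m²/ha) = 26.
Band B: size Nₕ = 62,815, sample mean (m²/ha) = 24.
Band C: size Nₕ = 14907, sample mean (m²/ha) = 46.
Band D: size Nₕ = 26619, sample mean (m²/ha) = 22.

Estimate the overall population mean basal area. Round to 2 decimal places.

26.39

x̄_st = (Σ Nₕx̄ₕ) / (Σ Nₕ) = (65514·26 + 62815·24 + 14907·46 + 26619·22) / 169855
= 4482264 / 169855 = 26.3888... → 26.39.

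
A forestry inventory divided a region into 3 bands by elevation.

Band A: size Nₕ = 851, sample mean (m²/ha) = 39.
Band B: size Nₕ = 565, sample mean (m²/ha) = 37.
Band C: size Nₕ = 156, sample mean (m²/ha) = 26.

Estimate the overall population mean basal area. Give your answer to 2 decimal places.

N = 851 + 565 + 156 = 1572.
The stratified mean weights each stratum mean by its population share Nₕ/N.
Σ Nₕx̄ₕ = 851·39 + 565·37 + 156·26 = 33189 + 20905 + 4056 = 58150.
Divide by N: 58150 / 1572 = 36.9911... → 36.99.

36.99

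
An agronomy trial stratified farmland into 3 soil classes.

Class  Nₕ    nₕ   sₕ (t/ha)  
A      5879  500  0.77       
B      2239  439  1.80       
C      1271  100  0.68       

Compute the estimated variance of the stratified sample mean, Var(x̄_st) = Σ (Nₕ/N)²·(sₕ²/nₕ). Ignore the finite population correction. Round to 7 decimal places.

0.0009694

N = 9389; Wₕ = Nₕ/N.
class A: (5879/9389)²·0.77²/500 = 0.0004649216
class B: (2239/9389)²·1.80²/439 = 0.0004197107
class C: (1271/9389)²·0.68²/100 = 0.0000847364
Sum = 0.0009693687 → 0.0009694.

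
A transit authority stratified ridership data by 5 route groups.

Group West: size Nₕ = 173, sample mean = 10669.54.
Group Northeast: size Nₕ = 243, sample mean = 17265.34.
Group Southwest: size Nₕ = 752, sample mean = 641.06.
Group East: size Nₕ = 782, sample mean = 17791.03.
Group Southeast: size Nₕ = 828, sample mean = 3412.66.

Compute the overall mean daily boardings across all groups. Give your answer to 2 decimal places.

8373.53

N = 2778; weights Wₕ = Nₕ/N = (0.0623, 0.0875, 0.2707, 0.2815, 0.2981).
x̄_st = Σ Wₕ·x̄ₕ = 0.0623·10669.54 + 0.0875·17265.34 + 0.2707·641.06 + 0.2815·17791.03 + 0.2981·3412.66 ≈ 8373.5252...
→ 8373.53.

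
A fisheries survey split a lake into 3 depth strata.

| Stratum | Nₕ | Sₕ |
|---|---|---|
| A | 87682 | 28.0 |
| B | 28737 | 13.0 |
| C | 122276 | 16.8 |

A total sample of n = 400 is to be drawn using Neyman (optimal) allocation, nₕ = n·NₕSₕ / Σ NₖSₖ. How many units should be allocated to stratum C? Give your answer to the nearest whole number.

A: NₕSₕ = 87682·28.0 = 2455096
B: NₕSₕ = 28737·13.0 = 373581
C: NₕSₕ = 122276·16.8 = 2054236.8
Σ NₕSₕ = 4882913.8.
n_C = 400·2054236.8/4882913.8 = 168.280... → 168.

168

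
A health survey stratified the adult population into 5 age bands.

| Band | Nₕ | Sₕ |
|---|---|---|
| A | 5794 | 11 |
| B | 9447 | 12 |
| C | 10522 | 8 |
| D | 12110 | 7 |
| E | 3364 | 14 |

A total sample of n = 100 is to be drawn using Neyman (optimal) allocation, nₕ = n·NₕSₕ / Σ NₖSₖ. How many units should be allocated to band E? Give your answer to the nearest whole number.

Σ NₕSₕ = 5794·11 + 9447·12 + 10522·8 + 12110·7 + 3364·14 = 393140.
Share for E: 47096/393140 = 0.11979.
n_E = 100 × 0.11979 = 11.979... → 12.

12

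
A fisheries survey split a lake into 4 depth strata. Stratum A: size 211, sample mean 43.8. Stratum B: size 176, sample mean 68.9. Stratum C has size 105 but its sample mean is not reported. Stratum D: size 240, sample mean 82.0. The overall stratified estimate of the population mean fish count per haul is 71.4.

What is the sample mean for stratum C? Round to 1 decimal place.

N = 211 + 176 + 105 + 240 = 732.
Overall total = μ·N = 71.4·732 = 52264.8.
Subtract the known strata: 211·43.8 + 176·68.9 + 240·82.0 = 41048.2.
Remaining total for stratum C: 52264.8 − 41048.2 = 11216.6.
Divide by its size: 11216.6 / 105 = 106.825... → 106.8.

106.8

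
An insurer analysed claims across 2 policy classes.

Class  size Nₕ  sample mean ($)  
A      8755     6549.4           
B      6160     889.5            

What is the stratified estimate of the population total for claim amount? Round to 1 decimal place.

A: 8755·6549.4 = 57339997
B: 6160·889.5 = 5479320
τ̂ = Σ Nₕx̄ₕ = 62819317.0.

62819317.0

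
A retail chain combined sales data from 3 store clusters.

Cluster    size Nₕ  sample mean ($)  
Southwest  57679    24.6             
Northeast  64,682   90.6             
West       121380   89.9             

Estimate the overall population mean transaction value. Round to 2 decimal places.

74.63

x̄_st = (Σ Nₕx̄ₕ) / (Σ Nₕ) = (57679·24.6 + 64682·90.6 + 121380·89.9) / 243741
= 18191154.6 / 243741 = 74.6331... → 74.63.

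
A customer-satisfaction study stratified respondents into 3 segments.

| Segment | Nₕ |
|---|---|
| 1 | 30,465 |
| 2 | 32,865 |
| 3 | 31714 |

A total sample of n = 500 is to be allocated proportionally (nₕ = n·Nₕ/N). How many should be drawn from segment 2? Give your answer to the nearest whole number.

Share of segment 2 = 32865/95044 = 0.34579.
Allocate 500 × 0.34579 = 172.894... → 173.

173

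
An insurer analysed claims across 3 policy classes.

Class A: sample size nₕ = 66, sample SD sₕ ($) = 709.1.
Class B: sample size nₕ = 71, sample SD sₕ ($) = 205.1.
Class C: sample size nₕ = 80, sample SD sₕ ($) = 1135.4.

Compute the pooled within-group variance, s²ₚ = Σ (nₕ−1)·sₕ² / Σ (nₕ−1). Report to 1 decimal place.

A: (66−1)·709.1² = 65·502822.81 = 32683482.65
B: (71−1)·205.1² = 70·42066.01 = 2944620.7
C: (80−1)·1135.4² = 79·1289133.16 = 101841519.64
Numerator = 137469622.99; denominator = Σ(nₕ−1) = 214.
s²ₚ = 137469622.99/214 = 642381.416... → 642381.4.

642381.4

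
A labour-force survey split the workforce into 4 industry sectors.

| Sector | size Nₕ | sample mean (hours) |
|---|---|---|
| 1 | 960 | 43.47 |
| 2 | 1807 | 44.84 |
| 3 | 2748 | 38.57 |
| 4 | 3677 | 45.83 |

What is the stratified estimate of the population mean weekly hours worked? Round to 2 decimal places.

N = 9192; weights Wₕ = Nₕ/N = (0.1044, 0.1966, 0.2990, 0.4000).
x̄_st = Σ Wₕ·x̄ₕ = 0.1044·43.47 + 0.1966·44.84 + 0.2990·38.57 + 0.4000·45.83 ≈ 43.2185...
→ 43.22.

43.22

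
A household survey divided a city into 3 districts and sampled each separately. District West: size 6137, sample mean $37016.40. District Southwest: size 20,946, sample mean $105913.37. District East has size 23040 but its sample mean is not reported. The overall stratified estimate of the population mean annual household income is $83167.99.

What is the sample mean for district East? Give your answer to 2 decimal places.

Σ Nₕx̄ₕ = N·μ, so 23040·x̄_East = 50123·83167.99 − (6137·37016.40 + 20946·105913.37).
= 4168629162.77 − 2445631094.82 = 1722998067.95.
x̄_East = 1722998067.95 / 23040 = 74782.9023... → 74782.90.

74782.90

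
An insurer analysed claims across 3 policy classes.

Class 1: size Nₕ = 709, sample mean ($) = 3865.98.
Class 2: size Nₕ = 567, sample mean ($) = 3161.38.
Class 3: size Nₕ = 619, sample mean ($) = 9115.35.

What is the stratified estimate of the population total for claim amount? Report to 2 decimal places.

10175883.93

1: 709·3865.98 = 2740979.82
2: 567·3161.38 = 1792502.46
3: 619·9115.35 = 5642401.65
τ̂ = Σ Nₕx̄ₕ = 10175883.93.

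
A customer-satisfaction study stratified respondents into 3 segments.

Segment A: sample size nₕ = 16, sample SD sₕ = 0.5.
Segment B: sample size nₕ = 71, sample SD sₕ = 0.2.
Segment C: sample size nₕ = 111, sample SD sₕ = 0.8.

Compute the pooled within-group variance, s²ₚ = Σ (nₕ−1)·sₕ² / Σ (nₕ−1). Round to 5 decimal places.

0.39462

Degrees of freedom: 15 + 70 + 110 = 195.
Σ(nₕ−1)sₕ² = 15·0.25 + 70·0.04 + 110·0.64 = 76.95.
s²ₚ = 76.95 / 195 = 0.3946154... → 0.39462.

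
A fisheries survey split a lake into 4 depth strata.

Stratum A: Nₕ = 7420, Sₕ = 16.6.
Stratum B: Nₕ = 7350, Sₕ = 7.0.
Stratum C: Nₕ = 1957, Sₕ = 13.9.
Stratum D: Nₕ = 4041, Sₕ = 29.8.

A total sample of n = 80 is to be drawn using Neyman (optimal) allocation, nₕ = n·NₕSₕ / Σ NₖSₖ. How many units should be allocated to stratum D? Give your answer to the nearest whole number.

Σ NₕSₕ = 7420·16.6 + 7350·7.0 + 1957·13.9 + 4041·29.8 = 322246.1.
Share for D: 120421.8/322246.1 = 0.37370.
n_D = 80 × 0.37370 = 29.896... → 30.

30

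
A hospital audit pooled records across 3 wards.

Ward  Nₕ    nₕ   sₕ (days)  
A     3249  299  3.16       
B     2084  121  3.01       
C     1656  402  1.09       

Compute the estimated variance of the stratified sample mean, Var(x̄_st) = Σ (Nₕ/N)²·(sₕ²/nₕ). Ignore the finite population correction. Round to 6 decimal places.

0.014041

N = 6989; Wₕ = Nₕ/N.
ward A: (3249/6989)²·3.16²/299 = 0.007217259
ward B: (2084/6989)²·3.01²/121 = 0.006657528
ward C: (1656/6989)²·1.09²/402 = 0.000165927
Sum = 0.014040714 → 0.014041.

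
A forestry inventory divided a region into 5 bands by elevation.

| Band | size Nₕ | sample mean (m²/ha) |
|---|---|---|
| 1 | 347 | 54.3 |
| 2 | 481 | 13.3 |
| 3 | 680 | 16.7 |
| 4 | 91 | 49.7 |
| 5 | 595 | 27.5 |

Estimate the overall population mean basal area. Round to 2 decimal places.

26.20

N = 347 + 481 + 680 + 91 + 595 = 2194.
The stratified mean weights each stratum mean by its population share Nₕ/N.
Σ Nₕx̄ₕ = 347·54.3 + 481·13.3 + 680·16.7 + 91·49.7 + 595·27.5 = 18842.1 + 6397.3 + 11356 + 4522.7 + 16362.5 = 57480.6.
Divide by N: 57480.6 / 2194 = 26.1990... → 26.20.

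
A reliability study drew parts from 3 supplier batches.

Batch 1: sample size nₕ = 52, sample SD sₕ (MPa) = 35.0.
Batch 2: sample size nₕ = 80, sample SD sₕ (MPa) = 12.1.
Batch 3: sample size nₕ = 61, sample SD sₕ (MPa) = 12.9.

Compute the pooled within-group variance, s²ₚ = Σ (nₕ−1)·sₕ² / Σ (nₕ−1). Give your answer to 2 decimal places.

Degrees of freedom: 51 + 79 + 60 = 190.
Σ(nₕ−1)sₕ² = 51·1225 + 79·146.41 + 60·166.41 = 84025.99.
s²ₚ = 84025.99 / 190 = 442.2421... → 442.24.

442.24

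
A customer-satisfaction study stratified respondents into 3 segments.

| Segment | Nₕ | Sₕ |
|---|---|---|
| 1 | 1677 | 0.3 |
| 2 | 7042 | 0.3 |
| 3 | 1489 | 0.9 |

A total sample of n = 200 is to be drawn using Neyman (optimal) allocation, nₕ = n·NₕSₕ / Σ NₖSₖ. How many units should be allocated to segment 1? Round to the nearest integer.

25

1: NₕSₕ = 1677·0.3 = 503.1
2: NₕSₕ = 7042·0.3 = 2112.6
3: NₕSₕ = 1489·0.9 = 1340.1
Σ NₕSₕ = 3955.8.
n_1 = 200·503.1/3955.8 = 25.436... → 25.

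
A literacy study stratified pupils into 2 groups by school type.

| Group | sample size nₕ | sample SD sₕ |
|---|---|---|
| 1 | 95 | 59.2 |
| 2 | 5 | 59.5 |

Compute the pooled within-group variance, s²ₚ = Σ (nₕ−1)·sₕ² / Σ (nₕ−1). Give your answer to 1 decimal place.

3506.1

Degrees of freedom: 94 + 4 = 98.
Σ(nₕ−1)sₕ² = 94·3504.64 + 4·3540.25 = 343597.16.
s²ₚ = 343597.16 / 98 = 3506.093... → 3506.1.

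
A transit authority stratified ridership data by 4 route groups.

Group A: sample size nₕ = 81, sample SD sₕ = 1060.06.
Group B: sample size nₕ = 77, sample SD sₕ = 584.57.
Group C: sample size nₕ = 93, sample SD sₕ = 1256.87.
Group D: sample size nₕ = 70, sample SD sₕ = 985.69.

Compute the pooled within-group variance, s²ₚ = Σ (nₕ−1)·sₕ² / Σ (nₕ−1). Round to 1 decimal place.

1035466.4

A: (81−1)·1060.06² = 80·1123727.2036 = 89898176.288
B: (77−1)·584.57² = 76·341722.0849 = 25970878.4524
C: (93−1)·1256.87² = 92·1579722.1969 = 145334442.1148
D: (70−1)·985.69² = 69·971584.7761 = 67039349.5509
Numerator = 328242846.4061; denominator = Σ(nₕ−1) = 317.
s²ₚ = 328242846.4061/317 = 1035466.392... → 1035466.4.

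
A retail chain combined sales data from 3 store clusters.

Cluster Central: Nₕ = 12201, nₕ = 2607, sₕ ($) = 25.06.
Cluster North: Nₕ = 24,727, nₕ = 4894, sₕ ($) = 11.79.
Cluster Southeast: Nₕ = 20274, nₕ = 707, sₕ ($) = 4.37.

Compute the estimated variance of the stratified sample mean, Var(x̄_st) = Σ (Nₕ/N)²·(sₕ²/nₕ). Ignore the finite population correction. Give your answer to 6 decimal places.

0.019660

N = 57202; Wₕ = Nₕ/N.
cluster Central: (12201/57202)²·25.06²/2607 = 0.010959469
cluster North: (24727/57202)²·11.79²/4894 = 0.005307428
cluster Southeast: (20274/57202)²·4.37²/707 = 0.003393125
Sum = 0.019660022 → 0.019660.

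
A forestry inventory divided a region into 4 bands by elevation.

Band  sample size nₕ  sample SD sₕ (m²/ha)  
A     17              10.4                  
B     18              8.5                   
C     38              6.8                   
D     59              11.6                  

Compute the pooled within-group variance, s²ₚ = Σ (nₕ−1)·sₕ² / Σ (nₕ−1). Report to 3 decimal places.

97.454

Degrees of freedom: 16 + 17 + 37 + 58 = 128.
Σ(nₕ−1)sₕ² = 16·108.16 + 17·72.25 + 37·46.24 + 58·134.56 = 12474.17.
s²ₚ = 12474.17 / 128 = 97.45445... → 97.454.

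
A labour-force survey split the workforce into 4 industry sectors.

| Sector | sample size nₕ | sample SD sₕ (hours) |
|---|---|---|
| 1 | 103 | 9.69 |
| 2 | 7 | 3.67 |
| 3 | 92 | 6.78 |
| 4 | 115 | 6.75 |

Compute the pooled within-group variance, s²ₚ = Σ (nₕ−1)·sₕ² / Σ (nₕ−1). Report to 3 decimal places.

1: (103−1)·9.69² = 102·93.8961 = 9577.4022
2: (7−1)·3.67² = 6·13.4689 = 80.8134
3: (92−1)·6.78² = 91·45.9684 = 4183.1244
4: (115−1)·6.75² = 114·45.5625 = 5194.125
Numerator = 19035.465; denominator = Σ(nₕ−1) = 313.
s²ₚ = 19035.465/313 = 60.81618... → 60.816.

60.816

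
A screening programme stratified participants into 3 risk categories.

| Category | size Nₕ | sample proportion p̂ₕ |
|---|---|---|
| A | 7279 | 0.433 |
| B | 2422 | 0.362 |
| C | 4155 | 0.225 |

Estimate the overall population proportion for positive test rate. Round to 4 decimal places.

0.3582

N = 7279 + 2422 + 4155 = 13856.
Overall proportion = Σ (Nₕ/N)·p̂ₕ.
Σ Nₕp̂ₕ = 3151.807 + 876.764 + 934.875 = 4963.446.
4963.446 / 13856 = 0.358216... → 0.3582.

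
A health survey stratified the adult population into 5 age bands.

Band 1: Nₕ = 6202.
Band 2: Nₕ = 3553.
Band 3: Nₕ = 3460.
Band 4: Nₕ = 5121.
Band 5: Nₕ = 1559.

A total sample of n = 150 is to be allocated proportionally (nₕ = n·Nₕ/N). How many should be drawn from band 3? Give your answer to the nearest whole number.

26

N = 6202 + 3553 + 3460 + 5121 + 1559 = 19895.
n_3 = 150·3460/19895 = 26.087... → 26.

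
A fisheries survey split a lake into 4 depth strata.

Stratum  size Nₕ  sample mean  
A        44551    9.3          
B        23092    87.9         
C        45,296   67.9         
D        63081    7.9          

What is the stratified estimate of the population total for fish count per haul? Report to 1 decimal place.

Estimate total by summing Nₕ·x̄ₕ over strata.
44551·9.3 + 23092·87.9 + 45296·67.9 + 63081·7.9 = 414324.3 + 2029786.8 + 3075598.4 + 498339.9 = 6018049.4.

6018049.4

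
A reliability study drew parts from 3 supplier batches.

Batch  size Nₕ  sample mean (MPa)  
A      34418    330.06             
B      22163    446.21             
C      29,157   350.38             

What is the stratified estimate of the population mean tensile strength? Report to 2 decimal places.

x̄_st = (Σ Nₕx̄ₕ) / (Σ Nₕ) = (34418·330.06 + 22163·446.21 + 29157·350.38) / 85738
= 31465386.97 / 85738 = 366.9946... → 366.99.

366.99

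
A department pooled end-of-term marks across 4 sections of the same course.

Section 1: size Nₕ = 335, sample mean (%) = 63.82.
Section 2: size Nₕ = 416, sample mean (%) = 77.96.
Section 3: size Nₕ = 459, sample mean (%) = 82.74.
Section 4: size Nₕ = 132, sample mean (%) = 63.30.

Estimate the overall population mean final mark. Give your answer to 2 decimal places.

x̄_st = (Σ Nₕx̄ₕ) / (Σ Nₕ) = (335·63.82 + 416·77.96 + 459·82.74 + 132·63.30) / 1342
= 100144.32 / 1342 = 74.6232... → 74.62.

74.62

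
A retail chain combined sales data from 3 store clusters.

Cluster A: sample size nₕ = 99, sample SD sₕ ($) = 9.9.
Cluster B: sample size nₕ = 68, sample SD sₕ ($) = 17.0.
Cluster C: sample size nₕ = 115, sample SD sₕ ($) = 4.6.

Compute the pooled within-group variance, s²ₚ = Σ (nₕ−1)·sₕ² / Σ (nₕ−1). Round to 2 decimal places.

112.47

Degrees of freedom: 98 + 67 + 114 = 279.
Σ(nₕ−1)sₕ² = 98·98.01 + 67·289 + 114·21.16 = 31380.22.
s²ₚ = 31380.22 / 279 = 112.4739... → 112.47.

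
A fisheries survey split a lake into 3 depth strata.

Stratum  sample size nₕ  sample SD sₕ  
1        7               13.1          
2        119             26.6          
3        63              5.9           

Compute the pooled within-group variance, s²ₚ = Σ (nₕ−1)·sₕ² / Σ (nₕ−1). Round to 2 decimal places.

466.02

Degrees of freedom: 6 + 118 + 62 = 186.
Σ(nₕ−1)sₕ² = 6·171.61 + 118·707.56 + 62·34.81 = 86679.96.
s²ₚ = 86679.96 / 186 = 466.0213... → 466.02.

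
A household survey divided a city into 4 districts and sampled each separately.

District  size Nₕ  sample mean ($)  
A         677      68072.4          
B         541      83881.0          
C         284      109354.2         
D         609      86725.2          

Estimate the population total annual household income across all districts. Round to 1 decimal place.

175336875.4

A: 677·68072.4 = 46085014.8
B: 541·83881.0 = 45379621
C: 284·109354.2 = 31056592.8
D: 609·86725.2 = 52815646.8
τ̂ = Σ Nₕx̄ₕ = 175336875.4.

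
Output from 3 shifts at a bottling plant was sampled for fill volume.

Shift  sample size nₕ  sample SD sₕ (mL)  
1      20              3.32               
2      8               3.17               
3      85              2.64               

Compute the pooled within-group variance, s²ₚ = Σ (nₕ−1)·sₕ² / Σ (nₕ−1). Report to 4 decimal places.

Degrees of freedom: 19 + 7 + 84 = 110.
Σ(nₕ−1)sₕ² = 19·11.0224 + 7·10.0489 + 84·6.9696 = 865.2143.
s²ₚ = 865.2143 / 110 = 7.865585... → 7.8656.

7.8656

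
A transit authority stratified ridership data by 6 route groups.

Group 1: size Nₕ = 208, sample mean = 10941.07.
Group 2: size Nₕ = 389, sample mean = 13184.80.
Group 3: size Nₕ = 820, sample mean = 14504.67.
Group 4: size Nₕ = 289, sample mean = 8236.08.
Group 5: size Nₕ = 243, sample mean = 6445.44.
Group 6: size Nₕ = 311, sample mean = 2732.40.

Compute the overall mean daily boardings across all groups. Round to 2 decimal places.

10661.37

N = 208 + 389 + 820 + 289 + 243 + 311 = 2260.
The stratified mean weights each stratum mean by its population share Nₕ/N.
Σ Nₕx̄ₕ = 208·10941.07 + 389·13184.80 + 820·14504.67 + 289·8236.08 + 243·6445.44 + 311·2732.40 = 2275742.56 + 5128887.2 + 11893829.4 + 2380227.12 + 1566241.92 + 849776.4 = 24094704.6.
Divide by N: 24094704.6 / 2260 = 10661.3737... → 10661.37.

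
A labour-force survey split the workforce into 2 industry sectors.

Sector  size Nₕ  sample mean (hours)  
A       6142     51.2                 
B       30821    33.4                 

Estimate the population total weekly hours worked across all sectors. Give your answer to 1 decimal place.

1343891.8

Population total = Σ Nₕ·x̄ₕ (each stratum's size times its mean).
6142·51.2 + 30821·33.4 = 314470.4 + 1029421.4 = 1343891.8.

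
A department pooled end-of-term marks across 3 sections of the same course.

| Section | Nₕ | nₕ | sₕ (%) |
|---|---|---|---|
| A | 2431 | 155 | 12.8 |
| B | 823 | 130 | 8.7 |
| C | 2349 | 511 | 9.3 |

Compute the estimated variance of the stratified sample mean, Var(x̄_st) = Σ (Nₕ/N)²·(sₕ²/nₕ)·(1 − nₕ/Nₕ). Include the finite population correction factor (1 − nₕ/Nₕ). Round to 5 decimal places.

N = 5603. Term for each stratum: Wₕ²sₕ²/nₕ·(1−nₕ/Nₕ).
Var(x̄_st) = 0.18629629 + 0.01057760 + 0.02327728 = 0.22015117 → 0.22015.

0.22015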